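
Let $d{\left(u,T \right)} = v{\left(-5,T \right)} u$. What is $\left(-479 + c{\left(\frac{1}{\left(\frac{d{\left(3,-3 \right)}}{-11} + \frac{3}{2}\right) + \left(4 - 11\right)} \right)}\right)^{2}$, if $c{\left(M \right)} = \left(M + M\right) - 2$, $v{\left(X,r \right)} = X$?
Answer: $\frac{1919754225}{8281} \approx 2.3183 \cdot 10^{5}$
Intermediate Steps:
$d{\left(u,T \right)} = - 5 u$
$c{\left(M \right)} = -2 + 2 M$ ($c{\left(M \right)} = 2 M - 2 = -2 + 2 M$)
$\left(-479 + c{\left(\frac{1}{\left(\frac{d{\left(3,-3 \right)}}{-11} + \frac{3}{2}\right) + \left(4 - 11\right)} \right)}\right)^{2} = \left(-479 - \left(2 - \frac{2}{\left(\frac{\left(-5\right) 3}{-11} + \frac{3}{2}\right) + \left(4 - 11\right)}\right)\right)^{2} = \left(-479 - \left(2 - \frac{2}{\left(\left(-15\right) \left(- \frac{1}{11}\right) + 3 \cdot \frac{1}{2}\right) - 7}\right)\right)^{2} = \left(-479 - \left(2 - \frac{2}{\left(\frac{15}{11} + \frac{3}{2}\right) - 7}\right)\right)^{2} = \left(-479 - \left(2 - \frac{2}{\frac{63}{22} - 7}\right)\right)^{2} = \left(-479 - \left(2 - \frac{2}{- \frac{91}{22}}\right)\right)^{2} = \left(-479 + \left(-2 + 2 \left(- \frac{22}{91}\right)\right)\right)^{2} = \left(-479 - \frac{226}{91}\right)^{2} = \left(- \frac{43815}{91}\right)^{2} = \frac{1919754225}{8281}$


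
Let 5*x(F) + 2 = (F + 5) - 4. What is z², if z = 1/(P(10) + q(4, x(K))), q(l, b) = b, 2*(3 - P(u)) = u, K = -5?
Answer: 25/256 ≈ 0.097656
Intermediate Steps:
P(u) = 3 - u/2
x(F) = -⅕ + F/5 (x(F) = -⅖ + ((F + 5) - 4)/5 = -⅖ + ((5 + F) - 4)/5 = -⅖ + (1 + F)/5 = -⅖ + (⅕ + F/5) = -⅕ + F/5)
z = -5/16 (z = 1/((3 - ½*10) + (-⅕ + (⅕)*(-5))) = 1/((3 - 5) + (-⅕ - 1)) = 1/(-2 - 6/5) = 1/(-16/5) = -5/16 ≈ -0.31250)
z² = (-5/16)² = 25/256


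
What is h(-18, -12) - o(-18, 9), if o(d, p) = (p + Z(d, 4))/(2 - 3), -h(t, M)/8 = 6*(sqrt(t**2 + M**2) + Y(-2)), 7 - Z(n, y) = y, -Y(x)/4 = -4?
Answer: -756 - 288*sqrt(13) ≈ -1794.4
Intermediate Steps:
Y(x) = 16 (Y(x) = -4*(-4) = 16)
Z(n, y) = 7 - y
h(t, M) = -768 - 48*sqrt(M**2 + t**2) (h(t, M) = -48*(sqrt(t**2 + M**2) + 16) = -48*(sqrt(M**2 + t**2) + 16) = -48*(16 + sqrt(M**2 + t**2)) = -8*(96 + 6*sqrt(M**2 + t**2)) = -768 - 48*sqrt(M**2 + t**2))
o(d, p) = -3 - p (o(d, p) = (p + (7 - 1*4))/(2 - 3) = (p + (7 - 4))/(-1) = (p + 3)*(-1) = (3 + p)*(-1) = -3 - p)
h(-18, -12) - o(-18, 9) = (-768 - 48*sqrt((-12)**2 + (-18)**2)) - (-3 - 1*9) = (-768 - 48*sqrt(144 + 324)) - (-3 - 9) = (-768 - 288*sqrt(13)) - 1*(-12) = (-768 - 288*sqrt(13)) + 12 = -756 - 288*sqrt(13)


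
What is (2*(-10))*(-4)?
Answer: 80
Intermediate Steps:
(2*(-10))*(-4) = -20*(-4) = 80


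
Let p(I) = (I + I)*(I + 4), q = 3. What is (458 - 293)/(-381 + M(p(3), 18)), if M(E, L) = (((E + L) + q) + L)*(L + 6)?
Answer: 55/521 ≈ 0.10557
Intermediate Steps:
p(I) = 2*I*(4 + I) (p(I) = (2*I)*(4 + I) = 2*I*(4 + I))
M(E, L) = (6 + L)*(3 + E + 2*L) (M(E, L) = (((E + L) + 3) + L)*(L + 6) = ((3 + E + L) + L)*(6 + L) = (3 + E + 2*L)*(6 + L) = (6 + L)*(3 + E + 2*L))
(458 - 293)/(-381 + M(p(3), 18)) = (458 - 293)/(-381 + (18 + 2*18² + 6*(2*3*(4 + 3)) + 15*18 + (2*3*(4 + 3))*18)) = 165/(-381 + (18 + 2*324 + 6*(2*3*7) + 270 + (2*3*7)*18)) = 165/(-381 + (18 + 648 + 6*42 + 270 + 42*18)) = 165/(-381 + (18 + 648 + 252 + 270 + 756)) = 165/(-381 + 1944) = 165/1563 = 165*(1/1563) = 55/521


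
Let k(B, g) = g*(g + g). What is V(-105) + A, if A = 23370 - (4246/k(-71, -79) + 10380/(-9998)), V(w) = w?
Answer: 725860906048/31198759 ≈ 23266.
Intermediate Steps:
k(B, g) = 2*g² (k(B, g) = g*(2*g) = 2*g²)
A = 729136775743/31198759 (A = 23370 - (4246/((2*(-79)²)) + 10380/(-9998)) = 23370 - (4246/((2*6241)) + 10380*(-1/9998)) = 23370 - (4246/12482 - 5190/4999) = 23370 - (4246*(1/12482) - 5190/4999) = 23370 - (2123/6241 - 5190/4999) = 23370 - 1*(-21777913/31198759) = 23370 + 21777913/31198759 = 729136775743/31198759 ≈ 23371.)
V(-105) + A = -105 + 729136775743/31198759 = 725860906048/31198759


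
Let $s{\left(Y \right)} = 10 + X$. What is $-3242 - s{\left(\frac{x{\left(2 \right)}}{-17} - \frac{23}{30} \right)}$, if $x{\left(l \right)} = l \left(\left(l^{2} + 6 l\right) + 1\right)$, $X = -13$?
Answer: $-3239$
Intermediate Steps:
$x{\left(l \right)} = l \left(1 + l^{2} + 6 l\right)$
$s{\left(Y \right)} = -3$ ($s{\left(Y \right)} = 10 - 13 = -3$)
$-3242 - s{\left(\frac{x{\left(2 \right)}}{-17} - \frac{23}{30} \right)} = -3242 - -3 = -3242 + 3 = -3239$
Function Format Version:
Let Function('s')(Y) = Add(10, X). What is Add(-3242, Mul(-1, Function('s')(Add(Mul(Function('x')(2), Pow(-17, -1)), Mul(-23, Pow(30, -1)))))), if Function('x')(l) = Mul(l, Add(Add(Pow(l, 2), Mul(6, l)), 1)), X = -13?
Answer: -3239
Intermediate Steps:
Function('x')(l) = Mul(l, Add(1, Pow(l, 2), Mul(6, l)))
Function('s')(Y) = -3 (Function('s')(Y) = Add(10, -13) = -3)
Add(-3242, Mul(-1, Function('s')(Add(Mul(Function('x')(2), Pow(-17, -1)), Mul(-23, Pow(30, -1)))))) = Add(-3242, Mul(-1, -3)) = Add(-3242, 3) = -3239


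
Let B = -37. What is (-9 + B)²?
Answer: 2116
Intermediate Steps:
(-9 + B)² = (-9 - 37)² = (-46)² = 2116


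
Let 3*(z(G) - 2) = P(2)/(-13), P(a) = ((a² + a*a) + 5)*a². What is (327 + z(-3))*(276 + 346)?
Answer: 611426/3 ≈ 2.0381e+5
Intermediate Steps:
P(a) = a²*(5 + 2*a²) (P(a) = ((a² + a²) + 5)*a² = (2*a² + 5)*a² = (5 + 2*a²)*a² = a²*(5 + 2*a²))
z(G) = ⅔ (z(G) = 2 + ((2²*(5 + 2*2²))/(-13))/3 = 2 + ((4*(5 + 2*4))*(-1/13))/3 = 2 + ((4*(5 + 8))*(-1/13))/3 = 2 + ((4*13)*(-1/13))/3 = 2 + (52*(-1/13))/3 = 2 + (⅓)*(-4) = 2 - 4/3 = ⅔)
(327 + z(-3))*(276 + 346) = (327 + ⅔)*(276 + 346) = (983/3)*622 = 611426/3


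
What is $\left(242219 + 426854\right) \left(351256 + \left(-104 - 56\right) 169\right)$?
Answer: $216924171768$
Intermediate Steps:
$\left(242219 + 426854\right) \left(351256 + \left(-104 - 56\right) 169\right) = 669073 \left(351256 - 27040\right) = 669073 \cdot 324216 = 216924171768$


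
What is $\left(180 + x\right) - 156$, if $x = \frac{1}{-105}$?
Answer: $\frac{2519}{105} \approx 23.99$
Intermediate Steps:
$x = - \frac{1}{105} \approx -0.0095238$
$\left(180 + x\right) - 156 = \left(180 - \frac{1}{105}\right) - 156 = \frac{18899}{105} - 156 = \frac{2519}{105}$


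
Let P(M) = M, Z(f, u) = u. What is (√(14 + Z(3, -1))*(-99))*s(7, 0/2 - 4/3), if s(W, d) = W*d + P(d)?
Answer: 1056*√13 ≈ 3807.5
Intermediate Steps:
s(W, d) = d + W*d (s(W, d) = W*d + d = d + W*d)
(√(14 + Z(3, -1))*(-99))*s(7, 0/2 - 4/3) = (√(14 - 1)*(-99))*((0/2 - 4/3)*(1 + 7)) = (√13*(-99))*((0*(½) - 4*⅓)*8) = (-99*√13)*((0 - 4/3)*8) = (-99*√13)*(-4/3*8) = -99*√13*(-32/3) = 1056*√13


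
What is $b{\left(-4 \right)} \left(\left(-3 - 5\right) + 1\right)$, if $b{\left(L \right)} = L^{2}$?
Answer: $-112$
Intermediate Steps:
$b{\left(-4 \right)} \left(\left(-3 - 5\right) + 1\right) = \left(-4\right)^{2} \left(\left(-3 - 5\right) + 1\right) = 16 \left(-8 + 1\right) = 16 \left(-7\right) = -112$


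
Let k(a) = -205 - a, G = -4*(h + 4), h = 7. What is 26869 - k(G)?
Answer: 27030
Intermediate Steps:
G = -44 (G = -4*(7 + 4) = -4*11 = -44)
26869 - k(G) = 26869 - (-205 - 1*(-44)) = 26869 - (-205 + 44) = 26869 - 1*(-161) = 26869 + 161 = 27030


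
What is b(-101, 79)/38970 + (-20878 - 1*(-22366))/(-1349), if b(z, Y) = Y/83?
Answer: -4812844309/4363353990 ≈ -1.1030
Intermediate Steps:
b(z, Y) = Y/83 (b(z, Y) = Y*(1/83) = Y/83)
b(-101, 79)/38970 + (-20878 - 1*(-22366))/(-1349) = ((1/83)*79)/38970 + (-20878 - 1*(-22366))/(-1349) = (79/83)*(1/38970) + (-20878 + 22366)*(-1/1349) = 79/3234510 + 1488*(-1/1349) = 79/3234510 - 1488/1349 = -4812844309/4363353990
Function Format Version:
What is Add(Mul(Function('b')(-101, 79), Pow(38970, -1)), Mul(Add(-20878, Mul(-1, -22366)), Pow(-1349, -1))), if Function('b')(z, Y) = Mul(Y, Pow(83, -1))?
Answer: Rational(-4812844309, 4363353990) ≈ -1.1030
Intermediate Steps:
Function('b')(z, Y) = Mul(Rational(1, 83), Y) (Function('b')(z, Y) = Mul(Y, Rational(1, 83)) = Mul(Rational(1, 83), Y))
Add(Mul(Function('b')(-101, 79), Pow(38970, -1)), Mul(Add(-20878, Mul(-1, -22366)), Pow(-1349, -1))) = Add(Mul(Mul(Rational(1, 83), 79), Pow(38970, -1)), Mul(Add(-20878, Mul(-1, -22366)), Pow(-1349, -1))) = Add(Mul(Rational(79, 83), Rational(1, 38970)), Mul(Add(-20878, 22366), Rational(-1, 1349))) = Add(Rational(79, 3234510), Mul(1488, Rational(-1, 1349))) = Add(Rational(79, 3234510), Rational(-1488, 1349)) = Rational(-4812844309, 4363353990)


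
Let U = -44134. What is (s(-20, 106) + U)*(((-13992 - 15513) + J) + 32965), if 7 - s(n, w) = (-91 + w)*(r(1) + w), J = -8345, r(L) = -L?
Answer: 223254270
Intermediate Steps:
s(n, w) = 7 - (-1 + w)*(-91 + w) (s(n, w) = 7 - (-91 + w)*(-1*1 + w) = 7 - (-91 + w)*(-1 + w) = 7 - (-1 + w)*(-91 + w))
(s(-20, 106) + U)*(((-13992 - 15513) + J) + 32965) = ((-84 - 1*106² + 92*106) - 44134)*(((-13992 - 15513) - 8345) + 32965) = ((-84 - 1*11236 + 9752) - 44134)*((-29505 - 8345) + 32965) = ((-84 - 11236 + 9752) - 44134)*(-37850 + 32965) = (-1568 - 44134)*(-4885) = -45702*(-4885) = 223254270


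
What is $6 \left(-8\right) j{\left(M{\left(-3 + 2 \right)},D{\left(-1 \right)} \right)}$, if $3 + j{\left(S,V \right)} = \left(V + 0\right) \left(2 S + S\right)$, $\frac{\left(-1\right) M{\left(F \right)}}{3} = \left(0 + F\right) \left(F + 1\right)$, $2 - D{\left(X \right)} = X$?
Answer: $144$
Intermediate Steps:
$D{\left(X \right)} = 2 - X$
$M{\left(F \right)} = - 3 F \left(1 + F\right)$ ($M{\left(F \right)} = - 3 \left(0 + F\right) \left(F + 1\right) = - 3 F \left(1 + F\right)$)
$j{\left(S,V \right)} = -3 + 3 S V$ ($j{\left(S,V \right)} = -3 + \left(V + 0\right) \left(2 S + S\right) = -3 + V 3 S = -3 + 3 S V$)
$6 \left(-8\right) j{\left(M{\left(-3 + 2 \right)},D{\left(-1 \right)} \right)} = 6 \left(-8\right) \left(-3 + 3 \left(- 3 \left(-3 + 2\right) \left(1 + \left(-3 + 2\right)\right)\right) \left(2 - -1\right)\right) = - 48 \left(-3 + 3 \left(\left(-3\right) \left(-1\right) \left(1 - 1\right)\right) \left(2 + 1\right)\right) = - 48 \left(-3 + 3 \left(\left(-3\right) \left(-1\right) 0\right) 3\right) = - 48 \left(-3 + 3 \cdot 0 \cdot 3\right) = - 48 \left(-3 + 0\right) = \left(-48\right) \left(-3\right) = 144$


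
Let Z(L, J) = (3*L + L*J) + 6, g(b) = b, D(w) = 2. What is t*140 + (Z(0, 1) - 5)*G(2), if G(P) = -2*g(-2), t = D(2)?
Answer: 284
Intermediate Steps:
Z(L, J) = 6 + 3*L + J*L (Z(L, J) = (3*L + J*L) + 6 = 6 + 3*L + J*L)
t = 2
G(P) = 4 (G(P) = -2*(-2) = 4)
t*140 + (Z(0, 1) - 5)*G(2) = 2*140 + ((6 + 3*0 + 1*0) - 5)*4 = 280 + ((6 + 0 + 0) - 5)*4 = 280 + (6 - 5)*4 = 280 + 1*4 = 280 + 4 = 284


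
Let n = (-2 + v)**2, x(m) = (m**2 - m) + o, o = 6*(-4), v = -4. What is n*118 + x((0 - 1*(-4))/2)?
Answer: 4226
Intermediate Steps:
o = -24
x(m) = -24 + m**2 - m (x(m) = (m**2 - m) - 24 = -24 + m**2 - m)
n = 36 (n = (-2 - 4)**2 = (-6)**2 = 36)
n*118 + x((0 - 1*(-4))/2) = 36*118 + (-24 + ((0 - 1*(-4))/2)**2 - (0 - 1*(-4))/2) = 4248 + (-24 + ((0 + 4)*(1/2))**2 - (0 + 4)/2) = 4248 + (-24 + (4*(1/2))**2 - 4/2) = 4248 + (-24 + 2**2 - 1*2) = 4248 + (-24 + 4 - 2) = 4248 - 22 = 4226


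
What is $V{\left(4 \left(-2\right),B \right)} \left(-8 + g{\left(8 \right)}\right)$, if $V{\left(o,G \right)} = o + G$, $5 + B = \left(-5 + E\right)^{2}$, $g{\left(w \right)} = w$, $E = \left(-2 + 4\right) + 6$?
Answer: $0$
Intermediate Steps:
$E = 8$ ($E = 2 + 6 = 8$)
$B = 4$ ($B = -5 + \left(-5 + 8\right)^{2} = -5 + 3^{2} = -5 + 9 = 4$)
$V{\left(o,G \right)} = G + o$
$V{\left(4 \left(-2\right),B \right)} \left(-8 + g{\left(8 \right)}\right) = \left(4 + 4 \left(-2\right)\right) \left(-8 + 8\right) = \left(4 - 8\right) 0 = \left(-4\right) 0 = 0$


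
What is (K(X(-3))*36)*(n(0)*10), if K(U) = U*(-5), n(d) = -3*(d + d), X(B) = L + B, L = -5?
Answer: 0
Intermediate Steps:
X(B) = -5 + B
n(d) = -6*d
K(U) = -5*U
(K(X(-3))*36)*(n(0)*10) = (-5*(-5 - 3)*36)*(-6*0*10) = (-5*(-8)*36)*(0*10) = (40*36)*0 = 1440*0 = 0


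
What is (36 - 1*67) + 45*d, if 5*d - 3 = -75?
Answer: -679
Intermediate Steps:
d = -72/5 (d = ⅗ + (⅕)*(-75) = ⅗ - 15 = -72/5 ≈ -14.400)
(36 - 1*67) + 45*d = (36 - 1*67) + 45*(-72/5) = (36 - 67) - 648 = -31 - 648 = -679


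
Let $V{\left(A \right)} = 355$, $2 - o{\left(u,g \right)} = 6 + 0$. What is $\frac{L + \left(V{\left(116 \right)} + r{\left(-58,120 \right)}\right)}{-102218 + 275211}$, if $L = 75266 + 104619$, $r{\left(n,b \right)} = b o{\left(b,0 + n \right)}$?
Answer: $\frac{179760}{172993} \approx 1.0391$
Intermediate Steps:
$o{\left(u,g \right)} = -4$ ($o{\left(u,g \right)} = 2 - \left(6 + 0\right) = 2 - 6 = -4$)
$r{\left(n,b \right)} = - 4 b$ ($r{\left(n,b \right)} = b \left(-4\right) = - 4 b$)
$L = 179885$
$\frac{L + \left(V{\left(116 \right)} + r{\left(-58,120 \right)}\right)}{-102218 + 275211} = \frac{179885 + \left(355 - 480\right)}{-102218 + 275211} = \frac{179885 + \left(355 - 480\right)}{172993} = \left(179885 - 125\right) \frac{1}{172993} = 179760 \cdot \frac{1}{172993} = \frac{179760}{172993}$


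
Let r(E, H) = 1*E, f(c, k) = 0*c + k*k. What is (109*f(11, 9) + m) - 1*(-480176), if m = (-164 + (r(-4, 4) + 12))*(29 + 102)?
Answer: 468569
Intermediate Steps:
f(c, k) = k² (f(c, k) = 0 + k² = k²)
r(E, H) = E
m = -20436 (m = (-164 + (-4 + 12))*(29 + 102) = (-164 + 8)*131 = -156*131 = -20436)
(109*f(11, 9) + m) - 1*(-480176) = (109*9² - 20436) - 1*(-480176) = (109*81 - 20436) + 480176 = (8829 - 20436) + 480176 = -11607 + 480176 = 468569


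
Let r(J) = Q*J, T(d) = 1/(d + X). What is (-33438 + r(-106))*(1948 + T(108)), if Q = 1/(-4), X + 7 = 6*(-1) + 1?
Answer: -12496502407/192 ≈ -6.5086e+7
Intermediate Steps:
X = -12 (X = -7 + (6*(-1) + 1) = -7 + (-6 + 1) = -7 - 5 = -12)
Q = -1/4 ≈ -0.25000
T(d) = 1/(-12 + d) (T(d) = 1/(d - 12) = 1/(-12 + d))
r(J) = -J/4
(-33438 + r(-106))*(1948 + T(108)) = (-33438 - 1/4*(-106))*(1948 + 1/(-12 + 108)) = (-33438 + 53/2)*(1948 + 1/96) = -66823*(1948 + 1/96)/2 = -66823/2*187009/96 = -12496502407/192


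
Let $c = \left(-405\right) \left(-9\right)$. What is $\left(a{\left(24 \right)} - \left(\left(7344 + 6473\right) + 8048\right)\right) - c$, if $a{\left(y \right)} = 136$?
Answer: $-25374$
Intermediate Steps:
$c = 3645$
$\left(a{\left(24 \right)} - \left(\left(7344 + 6473\right) + 8048\right)\right) - c = \left(136 - \left(\left(7344 + 6473\right) + 8048\right)\right) - 3645 = \left(136 - \left(13817 + 8048\right)\right) - 3645 = \left(136 - 21865\right) - 3645 = -21729 - 3645 = -25374$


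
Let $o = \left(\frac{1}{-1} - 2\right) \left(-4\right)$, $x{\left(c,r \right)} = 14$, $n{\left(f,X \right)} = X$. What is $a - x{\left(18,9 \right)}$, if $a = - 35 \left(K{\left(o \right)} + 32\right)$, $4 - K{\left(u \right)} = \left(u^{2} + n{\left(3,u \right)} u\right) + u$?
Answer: $9226$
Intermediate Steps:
$o = 12$ ($o = \left(-1 - 2\right) \left(-4\right) = \left(-3\right) \left(-4\right) = 12$)
$K{\left(u \right)} = 4 - u - 2 u^{2}$ ($K{\left(u \right)} = 4 - \left(\left(u^{2} + u u\right) + u\right) = 4 - \left(\left(u^{2} + u^{2}\right) + u\right) = 4 - \left(2 u^{2} + u\right) = 4 - \left(u + 2 u^{2}\right) = 4 - u - 2 u^{2}$)
$a = 9240$ ($a = - 35 \left(\left(4 - 12 - 2 \cdot 12^{2}\right) + 32\right) = - 35 \left(\left(4 - 12 - 288\right) + 32\right) = - 35 \left(-296 + 32\right) = \left(-35\right) \left(-264\right) = 9240$)
$a - x{\left(18,9 \right)} = 9240 - 14 = 9226$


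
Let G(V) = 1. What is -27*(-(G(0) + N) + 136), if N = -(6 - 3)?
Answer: -3726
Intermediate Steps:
N = -3 (N = -1*3 = -3)
-27*(-(G(0) + N) + 136) = -27*(-(1 - 3) + 136) = -27*(-1*(-2) + 136) = -27*(2 + 136) = -27*138 = -3726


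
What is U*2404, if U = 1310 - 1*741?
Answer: 1367876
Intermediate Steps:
U = 569 (U = 1310 - 741 = 569)
U*2404 = 569*2404 = 1367876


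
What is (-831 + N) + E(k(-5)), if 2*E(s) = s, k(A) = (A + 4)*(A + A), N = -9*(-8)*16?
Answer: 326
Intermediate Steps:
N = 1152 (N = 72*16 = 1152)
k(A) = 2*A*(4 + A) (k(A) = (4 + A)*(2*A) = 2*A*(4 + A))
E(s) = s/2
(-831 + N) + E(k(-5)) = (-831 + 1152) + (2*(-5)*(4 - 5))/2 = 321 + (2*(-5)*(-1))/2 = 321 + (1/2)*10 = 321 + 5 = 326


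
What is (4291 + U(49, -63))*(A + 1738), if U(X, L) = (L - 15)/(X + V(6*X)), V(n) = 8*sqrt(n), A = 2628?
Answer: 6276400058/335 - 2724384*sqrt(6)/2345 ≈ 1.8733e+7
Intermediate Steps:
U(X, L) = (-15 + L)/(X + 8*sqrt(6)*sqrt(X)) (U(X, L) = (L - 15)/(X + 8*sqrt(6*X)) = (-15 + L)/(X + 8*(sqrt(6)*sqrt(X))) = (-15 + L)/(X + 8*sqrt(6)*sqrt(X)))
(4291 + U(49, -63))*(A + 1738) = (4291 + (-15 - 63)/(49 + 8*sqrt(6)*sqrt(49)))*(2628 + 1738) = (4291 - 78/(49 + 8*sqrt(6)*7))*4366 = (4291 - 78/(49 + 56*sqrt(6)))*4366 = 18734506 - 340548/(49 + 56*sqrt(6))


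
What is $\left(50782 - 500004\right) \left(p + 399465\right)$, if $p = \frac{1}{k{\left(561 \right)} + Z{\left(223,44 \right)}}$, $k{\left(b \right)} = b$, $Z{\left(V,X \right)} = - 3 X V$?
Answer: $- \frac{5181574461942028}{28875} \approx -1.7945 \cdot 10^{11}$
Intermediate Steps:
$Z{\left(V,X \right)} = - 3 V X$
$p = - \frac{1}{28875}$ ($p = \frac{1}{561 - 669 \cdot 44} = \frac{1}{561 - 29436} = \frac{1}{-28875} = - \frac{1}{28875} \approx -3.4632 \cdot 10^{-5}$)
$\left(50782 - 500004\right) \left(p + 399465\right) = \left(50782 - 500004\right) \left(- \frac{1}{28875} + 399465\right) = \left(-449222\right) \frac{11534551874}{28875} = - \frac{5181574461942028}{28875}$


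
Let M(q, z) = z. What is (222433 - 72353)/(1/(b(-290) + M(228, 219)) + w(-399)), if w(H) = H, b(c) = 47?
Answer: -39921280/106133 ≈ -376.14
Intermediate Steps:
(222433 - 72353)/(1/(b(-290) + M(228, 219)) + w(-399)) = (222433 - 72353)/(1/(47 + 219) - 399) = 150080/(1/266 - 399) = 150080/(-106133/266) = 150080*(-266/106133) = -39921280/106133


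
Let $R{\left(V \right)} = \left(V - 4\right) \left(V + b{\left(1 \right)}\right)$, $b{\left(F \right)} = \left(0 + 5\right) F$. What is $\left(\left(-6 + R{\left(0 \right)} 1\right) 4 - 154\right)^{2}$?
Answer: $66564$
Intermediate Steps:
$b{\left(F \right)} = 5 F$
$R{\left(V \right)} = \left(-4 + V\right) \left(5 + V\right)$ ($R{\left(V \right)} = \left(V - 4\right) \left(V + 5 \cdot 1\right) = \left(-4 + V\right) \left(V + 5\right) = \left(-4 + V\right) \left(5 + V\right)$)
$\left(\left(-6 + R{\left(0 \right)} 1\right) 4 - 154\right)^{2} = \left(\left(-6 + \left(-20 + 0 + 0^{2}\right) 1\right) 4 - 154\right)^{2} = \left(\left(-6 + \left(-20 + 0 + 0\right) 1\right) 4 - 154\right)^{2} = \left(\left(-6 - 20\right) 4 - 154\right)^{2} = \left(\left(-26\right) 4 - 154\right)^{2} = \left(-104 - 154\right)^{2} = \left(-258\right)^{2} = 66564$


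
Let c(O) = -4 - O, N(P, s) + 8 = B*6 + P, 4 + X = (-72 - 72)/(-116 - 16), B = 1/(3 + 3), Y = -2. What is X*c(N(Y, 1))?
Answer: -160/11 ≈ -14.545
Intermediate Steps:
B = ⅙ (B = 1/6 = ⅙ ≈ 0.16667)
X = -32/11 (X = -4 + (-72 - 72)/(-116 - 16) = -4 - 144/(-132) = -4 - 144*(-1/132) = -4 + 12/11 = -32/11 ≈ -2.9091)
N(P, s) = -7 + P (N(P, s) = -8 + ((⅙)*6 + P) = -8 + (1 + P) = -7 + P)
X*c(N(Y, 1)) = -32*(-4 - (-7 - 2))/11 = -32*(-4 - 1*(-9))/11 = -32*(-4 + 9)/11 = -32/11*5 = -160/11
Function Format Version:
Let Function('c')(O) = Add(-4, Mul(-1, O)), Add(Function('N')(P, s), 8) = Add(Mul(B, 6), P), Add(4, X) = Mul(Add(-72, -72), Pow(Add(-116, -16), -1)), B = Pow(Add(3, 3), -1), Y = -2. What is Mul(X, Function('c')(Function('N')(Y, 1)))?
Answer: Rational(-160, 11) ≈ -14.545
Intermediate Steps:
B = Rational(1, 6) (B = Pow(6, -1) = Rational(1, 6) ≈ 0.16667)
X = Rational(-32, 11) (X = Add(-4, Mul(Add(-72, -72), Pow(Add(-116, -16), -1))) = Add(-4, Mul(-144, Pow(-132, -1))) = Add(-4, Mul(-144, Rational(-1, 132))) = Add(-4, Rational(12, 11)) = Rational(-32, 11) ≈ -2.9091)
Function('N')(P, s) = Add(-7, P) (Function('N')(P, s) = Add(-8, Add(Mul(Rational(1, 6), 6), P)) = Add(-8, Add(1, P)) = Add(-7, P))
Mul(X, Function('c')(Function('N')(Y, 1))) = Mul(Rational(-32, 11), Add(-4, Mul(-1, Add(-7, -2)))) = Mul(Rational(-32, 11), Add(-4, Mul(-1, -9))) = Mul(Rational(-32, 11), Add(-4, 9)) = Mul(Rational(-32, 11), 5) = Rational(-160, 11)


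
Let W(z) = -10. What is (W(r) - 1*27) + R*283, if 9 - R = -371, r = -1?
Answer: 107503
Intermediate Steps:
R = 380 (R = 9 - 1*(-371) = 9 + 371 = 380)
(W(r) - 1*27) + R*283 = (-10 - 1*27) + 380*283 = (-10 - 27) + 107540 = -37 + 107540 = 107503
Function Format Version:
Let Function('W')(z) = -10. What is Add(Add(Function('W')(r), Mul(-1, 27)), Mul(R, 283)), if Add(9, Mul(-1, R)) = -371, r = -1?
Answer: 107503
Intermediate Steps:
R = 380 (R = Add(9, Mul(-1, -371)) = Add(9, 371) = 380)
Add(Add(Function('W')(r), Mul(-1, 27)), Mul(R, 283)) = Add(Add(-10, Mul(-1, 27)), Mul(380, 283)) = Add(Add(-10, -27), 107540) = Add(-37, 107540) = 107503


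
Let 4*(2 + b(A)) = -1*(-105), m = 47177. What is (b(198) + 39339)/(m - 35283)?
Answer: 8287/2504 ≈ 3.3095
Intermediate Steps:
b(A) = 97/4 (b(A) = -2 + (-1*(-105))/4 = -2 + (1/4)*105 = -2 + 105/4 = 97/4)
(b(198) + 39339)/(m - 35283) = (97/4 + 39339)/(47177 - 35283) = (157453/4)/11894 = (157453/4)*(1/11894) = 8287/2504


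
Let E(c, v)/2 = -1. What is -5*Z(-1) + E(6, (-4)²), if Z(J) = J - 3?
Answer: 18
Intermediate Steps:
E(c, v) = -2 (E(c, v) = 2*(-1) = -2)
Z(J) = -3 + J
-5*Z(-1) + E(6, (-4)²) = -5*(-3 - 1) - 2 = -5*(-4) - 2 = 20 - 2 = 18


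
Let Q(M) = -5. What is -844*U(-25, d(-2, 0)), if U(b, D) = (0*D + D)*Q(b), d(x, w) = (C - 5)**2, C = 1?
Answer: 67520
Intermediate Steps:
d(x, w) = 16 (d(x, w) = (1 - 5)**2 = (-4)**2 = 16)
U(b, D) = -5*D (U(b, D) = (0*D + D)*(-5) = (0 + D)*(-5) = D*(-5) = -5*D)
-844*U(-25, d(-2, 0)) = -(-4220)*16 = -844*(-80) = 67520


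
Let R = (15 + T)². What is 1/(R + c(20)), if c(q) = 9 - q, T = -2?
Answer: 1/158 ≈ 0.0063291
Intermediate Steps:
R = 169 (R = (15 - 2)² = 13² = 169)
1/(R + c(20)) = 1/(169 + (9 - 1*20)) = 1/(169 + (9 - 20)) = 1/(169 - 11) = 1/158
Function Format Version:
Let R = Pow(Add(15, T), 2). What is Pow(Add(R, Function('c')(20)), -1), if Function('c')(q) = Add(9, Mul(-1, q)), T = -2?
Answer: Rational(1, 158) ≈ 0.0063291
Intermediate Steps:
R = 169 (R = Pow(Add(15, -2), 2) = Pow(13, 2) = 169)
Pow(Add(R, Function('c')(20)), -1) = Pow(Add(169, Add(9, Mul(-1, 20))), -1) = Pow(Add(169, Add(9, -20)), -1) = Pow(Add(169, -11), -1) = Pow(158, -1) = Rational(1, 158)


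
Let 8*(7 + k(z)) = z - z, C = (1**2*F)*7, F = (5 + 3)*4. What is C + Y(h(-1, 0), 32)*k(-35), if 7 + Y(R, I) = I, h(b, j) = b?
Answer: 49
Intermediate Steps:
F = 32 (F = 8*4 = 32)
Y(R, I) = -7 + I
C = 224 (C = (1**2*32)*7 = (1*32)*7 = 32*7 = 224)
k(z) = -7 (k(z) = -7 + (z - z)/8 = -7 + (1/8)*0 = -7 + 0 = -7)
C + Y(h(-1, 0), 32)*k(-35) = 224 + (-7 + 32)*(-7) = 224 + 25*(-7) = 224 - 175 = 49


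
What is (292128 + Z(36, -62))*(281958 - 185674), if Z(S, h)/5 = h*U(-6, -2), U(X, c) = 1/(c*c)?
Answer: 28119790342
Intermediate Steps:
U(X, c) = c⁻² (U(X, c) = 1/(c²) = c⁻²)
Z(S, h) = 5*h/4 (Z(S, h) = 5*(h/(-2)²) = 5*(h*(¼)) = 5*(h/4) = 5*h/4)
(292128 + Z(36, -62))*(281958 - 185674) = (292128 + (5/4)*(-62))*(281958 - 185674) = (292128 - 155/2)*96284 = (584101/2)*96284 = 28119790342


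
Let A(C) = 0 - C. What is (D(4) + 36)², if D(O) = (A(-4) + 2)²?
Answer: 5184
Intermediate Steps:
A(C) = -C
D(O) = 36 (D(O) = (-1*(-4) + 2)² = (4 + 2)² = 6² = 36)
(D(4) + 36)² = (36 + 36)² = 72² = 5184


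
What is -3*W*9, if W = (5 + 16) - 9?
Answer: -324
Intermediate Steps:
W = 12 (W = 21 - 9 = 12)
-3*W*9 = -3*12*9 = -36*9 = -324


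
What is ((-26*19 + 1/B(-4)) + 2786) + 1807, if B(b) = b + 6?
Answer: 8199/2 ≈ 4099.5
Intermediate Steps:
B(b) = 6 + b
((-26*19 + 1/B(-4)) + 2786) + 1807 = ((-26*19 + 1/(6 - 4)) + 2786) + 1807 = ((-494 + 1/2) + 2786) + 1807 = ((-494 + ½) + 2786) + 1807 = (-987/2 + 2786) + 1807 = 4585/2 + 1807 = 8199/2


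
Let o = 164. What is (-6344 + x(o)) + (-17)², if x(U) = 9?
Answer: -6046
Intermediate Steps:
(-6344 + x(o)) + (-17)² = (-6344 + 9) + (-17)² = -6335 + 289 = -6046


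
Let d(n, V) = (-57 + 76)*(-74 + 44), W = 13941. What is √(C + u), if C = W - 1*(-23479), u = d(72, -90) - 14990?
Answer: 2*√5465 ≈ 147.85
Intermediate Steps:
d(n, V) = -570 (d(n, V) = 19*(-30) = -570)
u = -15560 (u = -570 - 14990 = -15560)
C = 37420 (C = 13941 - 1*(-23479) = 13941 + 23479 = 37420)
√(C + u) = √(37420 - 15560) = √21860 = 2*√5465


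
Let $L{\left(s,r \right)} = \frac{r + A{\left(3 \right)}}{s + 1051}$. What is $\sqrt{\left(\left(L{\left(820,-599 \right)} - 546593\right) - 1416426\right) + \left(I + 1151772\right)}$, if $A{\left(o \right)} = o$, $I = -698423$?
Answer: $\frac{i \sqrt{5284813813586}}{1871} \approx 1228.7 i$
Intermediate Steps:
$L{\left(s,r \right)} = \frac{3 + r}{1051 + s}$ ($L{\left(s,r \right)} = \frac{r + 3}{s + 1051} = \frac{3 + r}{1051 + s}$)
$\sqrt{\left(\left(L{\left(820,-599 \right)} - 546593\right) - 1416426\right) + \left(I + 1151772\right)} = \sqrt{\left(\left(\frac{3 - 599}{1051 + 820} - 546593\right) - 1416426\right) + \left(-698423 + 1151772\right)} = \sqrt{\left(\left(\frac{1}{1871} \left(-596\right) - 546593\right) - 1416426\right) + 453349} = \sqrt{\left(\left(- \frac{596}{1871} - 546593\right) - 1416426\right) + 453349} = \sqrt{\left(- \frac{1022676099}{1871} - 1416426\right) + 453349} = \sqrt{- \frac{3672809145}{1871} + 453349} = \sqrt{- \frac{2824593166}{1871}} = \frac{i \sqrt{5284813813586}}{1871}$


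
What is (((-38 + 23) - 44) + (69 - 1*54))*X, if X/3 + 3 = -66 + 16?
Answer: 6996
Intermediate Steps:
X = -159 (X = -9 + 3*(-66 + 16) = -9 + 3*(-50) = -9 - 150 = -159)
(((-38 + 23) - 44) + (69 - 1*54))*X = (((-38 + 23) - 44) + (69 - 1*54))*(-159) = ((-15 - 44) + (69 - 54))*(-159) = (-59 + 15)*(-159) = -44*(-159) = 6996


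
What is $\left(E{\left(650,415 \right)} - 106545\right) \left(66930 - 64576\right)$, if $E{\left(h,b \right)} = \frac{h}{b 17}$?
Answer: $- \frac{353888272210}{1411} \approx -2.5081 \cdot 10^{8}$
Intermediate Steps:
$E{\left(h,b \right)} = \frac{h}{17 b}$
$\left(E{\left(650,415 \right)} - 106545\right) \left(66930 - 64576\right) = \left(\frac{1}{17} \cdot 650 \cdot \frac{1}{415} - 106545\right) \left(66930 - 64576\right) = \left(\frac{1}{17} \cdot 650 \cdot \frac{1}{415} - 106545\right) 2354 = \left(\frac{130}{1411} - 106545\right) 2354 = \left(- \frac{150334865}{1411}\right) 2354 = - \frac{353888272210}{1411}$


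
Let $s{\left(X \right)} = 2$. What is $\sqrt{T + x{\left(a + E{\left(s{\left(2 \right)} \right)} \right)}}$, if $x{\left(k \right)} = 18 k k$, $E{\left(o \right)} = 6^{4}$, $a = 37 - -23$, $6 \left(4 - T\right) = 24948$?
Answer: $\sqrt{33093094} \approx 5752.7$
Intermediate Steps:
$T = -4154$ ($T = 4 - 4158 = -4154$)
$a = 60$ ($a = 37 + 23 = 60$)
$E{\left(o \right)} = 1296$
$x{\left(k \right)} = 18 k^{2}$
$\sqrt{T + x{\left(a + E{\left(s{\left(2 \right)} \right)} \right)}} = \sqrt{-4154 + 18 \left(60 + 1296\right)^{2}} = \sqrt{-4154 + 18 \cdot 1356^{2}} = \sqrt{-4154 + 18 \cdot 1838736} = \sqrt{-4154 + 33097248} = \sqrt{33093094}$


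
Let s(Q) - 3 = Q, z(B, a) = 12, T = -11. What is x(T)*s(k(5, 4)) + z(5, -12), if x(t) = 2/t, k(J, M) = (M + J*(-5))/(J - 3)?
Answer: 147/11 ≈ 13.364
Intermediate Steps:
k(J, M) = (M - 5*J)/(-3 + J)
s(Q) = 3 + Q
x(T)*s(k(5, 4)) + z(5, -12) = (2/(-11))*(3 + (4 - 5*5)/(-3 + 5)) + 12 = (2*(-1/11))*(3 + (4 - 25)/2) + 12 = -2*(3 + (½)*(-21))/11 + 12 = -2*(3 - 21/2)/11 + 12 = -2/11*(-15/2) + 12 = 15/11 + 12 = 147/11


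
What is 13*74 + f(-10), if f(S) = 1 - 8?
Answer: 955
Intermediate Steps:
f(S) = -7
13*74 + f(-10) = 13*74 - 7 = 962 - 7 = 955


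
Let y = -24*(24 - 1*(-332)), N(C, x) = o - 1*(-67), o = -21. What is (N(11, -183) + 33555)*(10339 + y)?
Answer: 60313795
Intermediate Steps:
N(C, x) = 46 (N(C, x) = -21 - 1*(-67) = -21 + 67 = 46)
y = -8544 (y = -24*(24 + 332) = -24*356 = -8544)
(N(11, -183) + 33555)*(10339 + y) = (46 + 33555)*(10339 - 8544) = 33601*1795 = 60313795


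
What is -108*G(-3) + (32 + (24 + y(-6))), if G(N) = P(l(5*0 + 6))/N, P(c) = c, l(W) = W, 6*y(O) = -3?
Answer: 543/2 ≈ 271.50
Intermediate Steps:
y(O) = -1/2 (y(O) = (1/6)*(-3) = -1/2)
G(N) = 6/N (G(N) = (5*0 + 6)/N = (0 + 6)/N = 6/N)
-108*G(-3) + (32 + (24 + y(-6))) = -648/(-3) + (32 + (24 - 1/2)) = -648*(-1)/3 + (32 + 47/2) = -108*(-2) + 111/2 = 216 + 111/2 = 543/2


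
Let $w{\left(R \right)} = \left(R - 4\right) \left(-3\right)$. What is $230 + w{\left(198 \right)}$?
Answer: $-352$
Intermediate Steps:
$w{\left(R \right)} = 12 - 3 R$ ($w{\left(R \right)} = \left(R - 4\right) \left(-3\right) = \left(-4 + R\right) \left(-3\right) = 12 - 3 R$)
$230 + w{\left(198 \right)} = 230 + \left(12 - 594\right) = 230 - 582 = -352$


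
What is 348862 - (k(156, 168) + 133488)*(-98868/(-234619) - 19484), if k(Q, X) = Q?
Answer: 7935034697330/3047 ≈ 2.6042e+9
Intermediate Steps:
348862 - (k(156, 168) + 133488)*(-98868/(-234619) - 19484) = 348862 - (156 + 133488)*(-98868/(-234619) - 19484) = 348862 - 133644*(-98868*(-1/234619) - 19484) = 348862 - 133644*(1284/3047 - 19484) = 348862 - 133644*(-59366464)/3047 = 348862 - 1*(-7933971714816/3047) = 348862 + 7933971714816/3047 = 7935034697330/3047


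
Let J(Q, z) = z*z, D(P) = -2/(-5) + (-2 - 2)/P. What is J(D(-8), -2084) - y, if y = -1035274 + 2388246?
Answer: 2990084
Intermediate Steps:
D(P) = 2/5 - 4/P (D(P) = -2*(-1/5) - 4/P = 2/5 - 4/P)
y = 1352972
J(Q, z) = z**2
J(D(-8), -2084) - y = (-2084)**2 - 1*1352972 = 4343056 - 1352972 = 2990084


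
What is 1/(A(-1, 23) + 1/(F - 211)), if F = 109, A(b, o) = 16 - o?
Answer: -102/715 ≈ -0.14266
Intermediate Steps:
1/(A(-1, 23) + 1/(F - 211)) = 1/((16 - 1*23) + 1/(109 - 211)) = 1/((16 - 23) + 1/(-102)) = 1/(-7 - 1/102) = 1/(-715/102) = -102/715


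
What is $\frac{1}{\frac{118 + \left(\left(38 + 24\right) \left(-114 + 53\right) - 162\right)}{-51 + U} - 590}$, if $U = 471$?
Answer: $- \frac{210}{125813} \approx -0.0016691$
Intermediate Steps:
$\frac{1}{\frac{118 + \left(\left(38 + 24\right) \left(-114 + 53\right) - 162\right)}{-51 + U} - 590} = \frac{1}{\frac{118 + \left(\left(38 + 24\right) \left(-114 + 53\right) - 162\right)}{-51 + 471} - 590} = \frac{1}{\frac{118 + \left(62 \left(-61\right) - 162\right)}{420} - 590} = \frac{1}{\left(118 - 3944\right) \frac{1}{420} - 590} = \frac{1}{\left(-3826\right) \frac{1}{420} - 590} = \frac{1}{- \frac{1913}{210} - 590} = \frac{1}{- \frac{125813}{210}} = - \frac{210}{125813}$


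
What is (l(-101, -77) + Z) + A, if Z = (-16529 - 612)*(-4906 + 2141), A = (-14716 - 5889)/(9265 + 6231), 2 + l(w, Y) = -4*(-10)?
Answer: 56494722791/1192 ≈ 4.7395e+7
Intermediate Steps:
l(w, Y) = 38 (l(w, Y) = -2 - 4*(-10) = -2 + 40 = 38)
A = -1585/1192 (A = -20605/15496 = -20605*1/15496 = -1585/1192 ≈ -1.3297)
Z = 47394865 (Z = -17141*(-2765) = 47394865)
(l(-101, -77) + Z) + A = (38 + 47394865) - 1585/1192 = 47394903 - 1585/1192 = 56494722791/1192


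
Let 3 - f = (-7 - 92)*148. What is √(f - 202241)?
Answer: I*√187586 ≈ 433.11*I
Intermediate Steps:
f = 14655 (f = 3 - (-7 - 92)*148 = 3 - (-99)*148 = 3 - 1*(-14652) = 3 + 14652 = 14655)
√(f - 202241) = √(14655 - 202241) = √(-187586) = I*√187586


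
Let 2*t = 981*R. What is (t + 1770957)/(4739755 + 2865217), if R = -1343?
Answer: 2224431/15209944 ≈ 0.14625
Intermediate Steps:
t = -1317483/2 (t = (981*(-1343))/2 = (½)*(-1317483) = -1317483/2 ≈ -6.5874e+5)
(t + 1770957)/(4739755 + 2865217) = (-1317483/2 + 1770957)/(4739755 + 2865217) = (2224431/2)/7604972 = (2224431/2)*(1/7604972) = 2224431/15209944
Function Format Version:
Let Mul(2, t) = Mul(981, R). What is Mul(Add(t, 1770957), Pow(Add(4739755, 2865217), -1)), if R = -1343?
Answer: Rational(2224431, 15209944) ≈ 0.14625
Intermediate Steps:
t = Rational(-1317483, 2) (t = Mul(Rational(1, 2), Mul(981, -1343)) = Mul(Rational(1, 2), -1317483) = Rational(-1317483, 2) ≈ -6.5874e+5)
Mul(Add(t, 1770957), Pow(Add(4739755, 2865217), -1)) = Mul(Add(Rational(-1317483, 2), 1770957), Pow(Add(4739755, 2865217), -1)) = Mul(Rational(2224431, 2), Pow(7604972, -1)) = Mul(Rational(2224431, 2), Rational(1, 7604972)) = Rational(2224431, 15209944)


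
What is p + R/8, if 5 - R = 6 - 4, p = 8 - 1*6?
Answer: 19/8 ≈ 2.3750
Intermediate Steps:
p = 2 (p = 8 - 6 = 2)
R = 3 (R = 5 - (6 - 4) = 5 - 1*2 = 5 - 2 = 3)
p + R/8 = 2 + 3/8 = 19/8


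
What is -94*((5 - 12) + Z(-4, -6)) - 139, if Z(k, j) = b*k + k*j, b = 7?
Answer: 895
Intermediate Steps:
Z(k, j) = 7*k + j*k (Z(k, j) = 7*k + k*j = 7*k + j*k)
-94*((5 - 12) + Z(-4, -6)) - 139 = -94*((5 - 12) - 4*(7 - 6)) - 139 = -94*(-7 - 4*1) - 139 = -94*(-7 - 4) - 139 = -94*(-11) - 139 = 1034 - 139 = 895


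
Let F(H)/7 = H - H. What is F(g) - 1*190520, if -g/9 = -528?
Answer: -190520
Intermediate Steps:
g = 4752 (g = -9*(-528) = 4752)
F(H) = 0 (F(H) = 7*(H - H) = 7*0 = 0)
F(g) - 1*190520 = 0 - 1*190520 = 0 - 190520 = -190520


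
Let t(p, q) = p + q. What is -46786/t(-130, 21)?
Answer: 46786/109 ≈ 429.23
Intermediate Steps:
-46786/t(-130, 21) = -46786/(-130 + 21) = -46786/(-109) = -46786*(-1/109) = 46786/109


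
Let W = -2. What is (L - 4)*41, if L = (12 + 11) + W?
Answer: 697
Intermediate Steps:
L = 21 (L = (12 + 11) - 2 = 23 - 2 = 21)
(L - 4)*41 = (21 - 4)*41 = 17*41 = 697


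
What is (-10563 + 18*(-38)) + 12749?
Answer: 1502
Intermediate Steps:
(-10563 + 18*(-38)) + 12749 = (-10563 - 684) + 12749 = -11247 + 12749 = 1502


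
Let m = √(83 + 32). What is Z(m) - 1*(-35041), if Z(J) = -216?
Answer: 34825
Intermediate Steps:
m = √115 ≈ 10.724
Z(m) - 1*(-35041) = -216 - 1*(-35041) = -216 + 35041 = 34825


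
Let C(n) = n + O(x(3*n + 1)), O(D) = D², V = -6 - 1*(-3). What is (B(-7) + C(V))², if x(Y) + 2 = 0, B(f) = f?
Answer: 36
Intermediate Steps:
V = -3 (V = -6 + 3 = -3)
x(Y) = -2 (x(Y) = -2 + 0 = -2)
C(n) = 4 + n (C(n) = n + (-2)² = n + 4 = 4 + n)
(B(-7) + C(V))² = (-7 + (4 - 3))² = (-7 + 1)² = (-6)² = 36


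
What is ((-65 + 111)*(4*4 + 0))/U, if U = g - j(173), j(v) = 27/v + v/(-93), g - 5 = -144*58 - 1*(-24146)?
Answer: 11841504/254217529 ≈ 0.046580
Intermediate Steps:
g = 15799 (g = 5 + (-144*58 - 1*(-24146)) = 5 + (-8352 + 24146) = 5 + 15794 = 15799)
j(v) = 27/v - v/93 (j(v) = 27/v + v*(-1/93) = 27/v - v/93)
U = 254217529/16089 (U = 15799 - (27/173 - 1/93*173) = 15799 - (27*(1/173) - 173/93) = 15799 - (27/173 - 173/93) = 15799 - 1*(-27418/16089) = 15799 + 27418/16089 = 254217529/16089 ≈ 15801.)
((-65 + 111)*(4*4 + 0))/U = ((-65 + 111)*(4*4 + 0))/(254217529/16089) = (46*(16 + 0))*(16089/254217529) = (46*16)*(16089/254217529) = 736*(16089/254217529) = 11841504/254217529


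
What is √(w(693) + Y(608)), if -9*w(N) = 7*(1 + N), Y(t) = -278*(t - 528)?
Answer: I*√205018/3 ≈ 150.93*I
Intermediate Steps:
Y(t) = 146784 - 278*t (Y(t) = -278*(-528 + t) = 146784 - 278*t)
w(N) = -7/9 - 7*N/9 (w(N) = -7*(1 + N)/9 = -(7 + 7*N)/9 = -7/9 - 7*N/9)
√(w(693) + Y(608)) = √((-7/9 - 7/9*693) + (146784 - 278*608)) = √((-7/9 - 539) + (146784 - 169024)) = √(-4858/9 - 22240) = √(-205018/9) = I*√205018/3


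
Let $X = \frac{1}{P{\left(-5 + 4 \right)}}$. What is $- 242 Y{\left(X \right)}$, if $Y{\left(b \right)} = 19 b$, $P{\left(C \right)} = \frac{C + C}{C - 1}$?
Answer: $-4598$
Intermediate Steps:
$P{\left(C \right)} = \frac{2 C}{-1 + C}$ ($P{\left(C \right)} = \frac{2 C}{C + \left(-2 + 1\right)} = \frac{2 C}{C - 1} = \frac{2 C}{-1 + C}$)
$X = 1$ ($X = \frac{1}{2 \left(-5 + 4\right) \frac{1}{-1 + \left(-5 + 4\right)}} = \frac{1}{2 \left(-1\right) \frac{1}{-1 - 1}} = \frac{1}{2 \left(-1\right) \frac{1}{-2}} = \frac{1}{2 \left(-1\right) \left(- \frac{1}{2}\right)} = 1^{-1} = 1$)
$- 242 Y{\left(X \right)} = - 242 \cdot 19 \cdot 1 = \left(-242\right) 19 = -4598$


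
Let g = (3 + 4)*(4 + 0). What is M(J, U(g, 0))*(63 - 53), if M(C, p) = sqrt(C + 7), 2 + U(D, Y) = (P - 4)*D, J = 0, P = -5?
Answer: 10*sqrt(7) ≈ 26.458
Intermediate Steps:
g = 28 (g = 7*4 = 28)
U(D, Y) = -2 - 9*D (U(D, Y) = -2 + (-5 - 4)*D = -2 - 9*D)
M(C, p) = sqrt(7 + C)
M(J, U(g, 0))*(63 - 53) = sqrt(7 + 0)*(63 - 53) = sqrt(7)*10 = 10*sqrt(7)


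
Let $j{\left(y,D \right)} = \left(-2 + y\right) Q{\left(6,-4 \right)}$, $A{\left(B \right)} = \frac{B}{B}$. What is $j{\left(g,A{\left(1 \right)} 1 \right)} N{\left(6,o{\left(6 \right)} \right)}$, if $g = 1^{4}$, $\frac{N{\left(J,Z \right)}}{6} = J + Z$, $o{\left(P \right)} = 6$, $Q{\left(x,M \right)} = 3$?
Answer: $-216$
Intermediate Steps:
$A{\left(B \right)} = 1$
$N{\left(J,Z \right)} = 6 J + 6 Z$ ($N{\left(J,Z \right)} = 6 \left(J + Z\right) = 6 J + 6 Z$)
$g = 1$
$j{\left(y,D \right)} = -6 + 3 y$ ($j{\left(y,D \right)} = \left(-2 + y\right) 3 = -6 + 3 y$)
$j{\left(g,A{\left(1 \right)} 1 \right)} N{\left(6,o{\left(6 \right)} \right)} = \left(-6 + 3 \cdot 1\right) \left(6 \cdot 6 + 6 \cdot 6\right) = \left(-6 + 3\right) \left(36 + 36\right) = \left(-3\right) 72 = -216$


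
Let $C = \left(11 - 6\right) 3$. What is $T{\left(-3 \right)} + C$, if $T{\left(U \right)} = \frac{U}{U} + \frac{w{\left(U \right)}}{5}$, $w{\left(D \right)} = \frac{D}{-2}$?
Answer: $\frac{163}{10} \approx 16.3$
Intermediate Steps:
$w{\left(D \right)} = - \frac{D}{2}$ ($w{\left(D \right)} = D \left(- \frac{1}{2}\right) = - \frac{D}{2}$)
$T{\left(U \right)} = 1 - \frac{U}{10}$ ($T{\left(U \right)} = \frac{U}{U} + \frac{\left(- \frac{1}{2}\right) U}{5} = 1 + - \frac{U}{2} \cdot \frac{1}{5} = 1 - \frac{U}{10}$)
$C = 15$ ($C = 5 \cdot 3 = 15$)
$T{\left(-3 \right)} + C = \left(1 - - \frac{3}{10}\right) + 15 = \left(1 + \frac{3}{10}\right) + 15 = \frac{13}{10} + 15 = \frac{163}{10}$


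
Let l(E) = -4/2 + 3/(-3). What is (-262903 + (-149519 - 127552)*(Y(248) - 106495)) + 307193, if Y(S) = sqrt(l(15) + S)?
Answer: 29506720435 - 1939497*sqrt(5) ≈ 2.9502e+10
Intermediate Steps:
l(E) = -3 (l(E) = -4*1/2 + 3*(-1/3) = -2 - 1 = -3)
Y(S) = sqrt(-3 + S)
(-262903 + (-149519 - 127552)*(Y(248) - 106495)) + 307193 = (-262903 + (-149519 - 127552)*(sqrt(-3 + 248) - 106495)) + 307193 = (-262903 - 277071*(sqrt(245) - 106495)) + 307193 = (-262903 - 277071*(7*sqrt(5) - 106495)) + 307193 = (-262903 - 277071*(-106495 + 7*sqrt(5))) + 307193 = (-262903 + (29506676145 - 1939497*sqrt(5))) + 307193 = (29506413242 - 1939497*sqrt(5)) + 307193 = 29506720435 - 1939497*sqrt(5)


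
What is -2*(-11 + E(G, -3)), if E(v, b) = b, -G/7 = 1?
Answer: 28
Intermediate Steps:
G = -7 (G = -7*1 = -7)
-2*(-11 + E(G, -3)) = -2*(-11 - 3) = -2*(-14) = 28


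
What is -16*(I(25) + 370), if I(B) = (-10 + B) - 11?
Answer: -5984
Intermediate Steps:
I(B) = -21 + B
-16*(I(25) + 370) = -16*((-21 + 25) + 370) = -16*(4 + 370) = -16*374 = -5984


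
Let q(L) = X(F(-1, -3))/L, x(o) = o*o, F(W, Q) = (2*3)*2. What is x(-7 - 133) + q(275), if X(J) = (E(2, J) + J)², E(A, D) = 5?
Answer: 5390289/275 ≈ 19601.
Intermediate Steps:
F(W, Q) = 12 (F(W, Q) = 6*2 = 12)
x(o) = o²
X(J) = (5 + J)²
q(L) = 289/L (q(L) = (5 + 12)²/L = 17²/L = 289/L)
x(-7 - 133) + q(275) = (-7 - 133)² + 289/275 = (-140)² + 289*(1/275) = 19600 + 289/275 = 5390289/275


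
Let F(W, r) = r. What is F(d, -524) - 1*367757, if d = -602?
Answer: -368281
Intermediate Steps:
F(d, -524) - 1*367757 = -524 - 1*367757 = -524 - 367757 = -368281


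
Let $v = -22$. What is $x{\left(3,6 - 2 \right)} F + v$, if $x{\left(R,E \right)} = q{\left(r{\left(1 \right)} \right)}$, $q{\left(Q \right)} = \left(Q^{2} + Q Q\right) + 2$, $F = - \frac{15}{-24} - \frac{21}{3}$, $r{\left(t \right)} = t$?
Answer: $- \frac{95}{2} \approx -47.5$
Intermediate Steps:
$F = - \frac{51}{8}$ ($F = \left(-15\right) \left(- \frac{1}{24}\right) - 7 = \frac{5}{8} - 7 = - \frac{51}{8} \approx -6.375$)
$q{\left(Q \right)} = 2 + 2 Q^{2}$ ($q{\left(Q \right)} = \left(Q^{2} + Q^{2}\right) + 2 = 2 Q^{2} + 2 = 2 + 2 Q^{2}$)
$x{\left(R,E \right)} = 4$ ($x{\left(R,E \right)} = 2 + 2 \cdot 1^{2} = 2 + 2 \cdot 1 = 2 + 2 = 4$)
$x{\left(3,6 - 2 \right)} F + v = 4 \left(- \frac{51}{8}\right) - 22 = - \frac{51}{2} - 22 = - \frac{95}{2}$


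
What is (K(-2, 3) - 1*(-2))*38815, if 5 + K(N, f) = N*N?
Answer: 38815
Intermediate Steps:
K(N, f) = -5 + N² (K(N, f) = -5 + N*N = -5 + N²)
(K(-2, 3) - 1*(-2))*38815 = ((-5 + (-2)²) - 1*(-2))*38815 = ((-5 + 4) + 2)*38815 = (-1 + 2)*38815 = 1*38815 = 38815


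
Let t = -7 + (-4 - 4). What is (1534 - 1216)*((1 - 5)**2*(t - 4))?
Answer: -96672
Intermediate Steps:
t = -15 (t = -7 - 8 = -15)
(1534 - 1216)*((1 - 5)**2*(t - 4)) = (1534 - 1216)*((1 - 5)**2*(-15 - 4)) = 318*((-4)**2*(-19)) = 318*(16*(-19)) = 318*(-304) = -96672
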